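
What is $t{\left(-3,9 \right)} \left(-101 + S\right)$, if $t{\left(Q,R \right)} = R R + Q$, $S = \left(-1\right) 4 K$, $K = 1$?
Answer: $-8190$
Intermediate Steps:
$S = -4$ ($S = \left(-1\right) 4 \cdot 1 = \left(-4\right) 1 = -4$)
$t{\left(Q,R \right)} = Q + R^{2}$ ($t{\left(Q,R \right)} = R^{2} + Q = Q + R^{2}$)
$t{\left(-3,9 \right)} \left(-101 + S\right) = \left(-3 + 9^{2}\right) \left(-101 - 4\right) = \left(-3 + 81\right) \left(-105\right) = 78 \left(-105\right) = -8190$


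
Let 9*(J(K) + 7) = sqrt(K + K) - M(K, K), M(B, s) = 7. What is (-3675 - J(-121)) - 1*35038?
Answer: -348347/9 - 11*I*sqrt(2)/9 ≈ -38705.0 - 1.7285*I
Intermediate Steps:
J(K) = -70/9 + sqrt(2)*sqrt(K)/9 (J(K) = -7 + (sqrt(K + K) - 1*7)/9 = -7 + (sqrt(2*K) - 7)/9 = -7 + (sqrt(2)*sqrt(K) - 7)/9 = -7 + (-7 + sqrt(2)*sqrt(K))/9 = -7 + (-7/9 + sqrt(2)*sqrt(K)/9) = -70/9 + sqrt(2)*sqrt(K)/9)
(-3675 - J(-121)) - 1*35038 = (-3675 - (-70/9 + sqrt(2)*sqrt(-121)/9)) - 1*35038 = (-3675 - (-70/9 + sqrt(2)*(11*I)/9)) - 35038 = (-3675 - (-70/9 + 11*I*sqrt(2)/9)) - 35038 = (-3675 + (70/9 - 11*I*sqrt(2)/9)) - 35038 = (-33005/9 - 11*I*sqrt(2)/9) - 35038 = -348347/9 - 11*I*sqrt(2)/9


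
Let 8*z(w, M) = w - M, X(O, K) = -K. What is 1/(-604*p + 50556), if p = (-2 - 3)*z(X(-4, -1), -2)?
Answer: 2/103377 ≈ 1.9347e-5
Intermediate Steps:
z(w, M) = -M/8 + w/8 (z(w, M) = (w - M)/8 = -M/8 + w/8)
p = -15/8 (p = (-2 - 3)*(-1/8*(-2) + (-1*(-1))/8) = -5*(1/4 + (1/8)*1) = -5*(1/4 + 1/8) = -5*3/8 = -15/8 ≈ -1.8750)
1/(-604*p + 50556) = 1/(-604*(-15/8) + 50556) = 1/(2265/2 + 50556) = 1/(103377/2) = 2/103377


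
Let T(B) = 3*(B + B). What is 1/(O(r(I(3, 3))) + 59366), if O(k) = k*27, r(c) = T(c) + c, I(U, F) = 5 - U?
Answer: 1/59744 ≈ 1.6738e-5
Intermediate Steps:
T(B) = 6*B (T(B) = 3*(2*B) = 6*B)
r(c) = 7*c (r(c) = 6*c + c = 7*c)
O(k) = 27*k
1/(O(r(I(3, 3))) + 59366) = 1/(27*(7*(5 - 1*3)) + 59366) = 1/(27*(7*(5 - 3)) + 59366) = 1/(27*(7*2) + 59366) = 1/(27*14 + 59366) = 1/(378 + 59366) = 1/59744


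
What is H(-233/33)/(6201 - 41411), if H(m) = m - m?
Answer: 0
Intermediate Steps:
H(m) = 0
H(-233/33)/(6201 - 41411) = 0/(6201 - 41411) = 0/(-35210) = 0*(-1/35210) = 0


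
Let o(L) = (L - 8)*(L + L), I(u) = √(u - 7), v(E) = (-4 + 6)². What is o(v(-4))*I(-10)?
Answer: -32*I*√17 ≈ -131.94*I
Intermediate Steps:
v(E) = 4 (v(E) = 2² = 4)
I(u) = √(-7 + u)
o(L) = 2*L*(-8 + L) (o(L) = (-8 + L)*(2*L) = 2*L*(-8 + L))
o(v(-4))*I(-10) = (2*4*(-8 + 4))*√(-7 - 10) = (2*4*(-4))*√(-17) = -32*I*√17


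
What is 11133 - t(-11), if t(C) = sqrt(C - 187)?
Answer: 11133 - 3*I*sqrt(22) ≈ 11133.0 - 14.071*I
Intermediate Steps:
t(C) = sqrt(-187 + C)
11133 - t(-11) = 11133 - sqrt(-187 - 11) = 11133 - sqrt(-198) = 11133 - 3*I*sqrt(22)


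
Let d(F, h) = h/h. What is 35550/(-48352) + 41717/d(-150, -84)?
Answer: 1008532417/24176 ≈ 41716.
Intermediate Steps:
d(F, h) = 1
35550/(-48352) + 41717/d(-150, -84) = 35550/(-48352) + 41717/1 = 35550*(-1/48352) + 41717*1 = -17775/24176 + 41717 = 1008532417/24176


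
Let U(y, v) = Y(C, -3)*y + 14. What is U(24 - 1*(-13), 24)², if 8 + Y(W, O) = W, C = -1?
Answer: 101761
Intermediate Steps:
Y(W, O) = -8 + W
U(y, v) = 14 - 9*y (U(y, v) = (-8 - 1)*y + 14 = -9*y + 14 = 14 - 9*y)
U(24 - 1*(-13), 24)² = (14 - 9*(24 - 1*(-13)))² = (14 - 9*(24 + 13))² = (14 - 9*37)² = (14 - 333)² = (-319)² = 101761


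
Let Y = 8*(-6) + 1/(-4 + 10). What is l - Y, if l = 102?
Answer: 899/6 ≈ 149.83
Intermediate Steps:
Y = -287/6 (Y = -48 + 1/6 = -48 + ⅙ = -287/6 ≈ -47.833)
l - Y = 102 - 1*(-287/6) = 102 + 287/6 = 899/6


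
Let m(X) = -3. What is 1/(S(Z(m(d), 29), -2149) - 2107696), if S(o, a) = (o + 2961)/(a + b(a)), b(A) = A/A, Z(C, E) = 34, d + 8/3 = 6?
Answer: -2148/4527334003 ≈ -4.7445e-7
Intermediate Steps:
d = 10/3 (d = -8/3 + 6 = 10/3 ≈ 3.3333)
b(A) = 1
S(o, a) = (2961 + o)/(1 + a) (S(o, a) = (o + 2961)/(a + 1) = (2961 + o)/(1 + a))
1/(S(Z(m(d), 29), -2149) - 2107696) = 1/((2961 + 34)/(1 - 2149) - 2107696) = 1/(2995/(-2148) - 2107696) = 1/(-1/2148*2995 - 2107696) = 1/(-2995/2148 - 2107696) = 1/(-4527334003/2148) = -2148/4527334003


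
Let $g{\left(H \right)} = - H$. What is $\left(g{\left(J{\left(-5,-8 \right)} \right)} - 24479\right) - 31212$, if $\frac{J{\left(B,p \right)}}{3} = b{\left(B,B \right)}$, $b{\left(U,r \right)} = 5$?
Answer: $-55706$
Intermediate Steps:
$J{\left(B,p \right)} = 15$ ($J{\left(B,p \right)} = 3 \cdot 5 = 15$)
$\left(g{\left(J{\left(-5,-8 \right)} \right)} - 24479\right) - 31212 = \left(\left(-1\right) 15 - 24479\right) - 31212 = \left(-15 - 24479\right) - 31212 = -24494 - 31212 = -55706$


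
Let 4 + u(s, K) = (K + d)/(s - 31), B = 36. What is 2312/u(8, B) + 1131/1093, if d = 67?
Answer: -57900823/213135 ≈ -271.66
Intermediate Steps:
u(s, K) = -4 + (67 + K)/(-31 + s) (u(s, K) = -4 + (K + 67)/(s - 31) = -4 + (67 + K)/(-31 + s))
2312/u(8, B) + 1131/1093 = 2312/(((191 + 36 - 4*8)/(-31 + 8))) + 1131/1093 = 2312/(((191 + 36 - 32)/(-23))) + 1131*(1/1093) = 2312/((-1/23*195)) + 1131/1093 = 2312/(-195/23) + 1131/1093 = 2312*(-23/195) + 1131/1093 = -53176/195 + 1131/1093 = -57900823/213135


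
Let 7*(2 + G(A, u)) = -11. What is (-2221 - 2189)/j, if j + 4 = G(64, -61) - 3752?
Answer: 30870/26317 ≈ 1.1730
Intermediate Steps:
G(A, u) = -25/7 (G(A, u) = -2 + (⅐)*(-11) = -2 - 11/7 = -25/7)
j = -26317/7 (j = -4 + (-25/7 - 3752) = -4 - 26289/7 = -26317/7 ≈ -3759.6)
(-2221 - 2189)/j = (-2221 - 2189)/(-26317/7) = -4410*(-7/26317) = 30870/26317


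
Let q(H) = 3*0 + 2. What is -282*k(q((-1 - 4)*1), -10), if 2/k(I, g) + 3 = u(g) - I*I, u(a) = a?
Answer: 564/17 ≈ 33.176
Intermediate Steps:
q(H) = 2 (q(H) = 0 + 2 = 2)
k(I, g) = 2/(-3 + g - I**2) (k(I, g) = 2/(-3 + (g - I*I)) = 2/(-3 + (g - I**2)) = 2/(-3 + g - I**2))
-282*k(q((-1 - 4)*1), -10) = -564/(-3 - 10 - 1*2**2) = -564/(-3 - 10 - 1*4) = -564/(-3 - 10 - 4) = -564/(-17) = -564*(-1)/17 = -282*(-2/17) = 564/17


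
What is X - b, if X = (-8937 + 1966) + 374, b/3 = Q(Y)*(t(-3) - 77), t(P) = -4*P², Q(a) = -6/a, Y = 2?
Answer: -7614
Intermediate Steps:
b = 1017 (b = 3*((-6/2)*(-4*(-3)² - 77)) = 3*((-6*½)*(-4*9 - 77)) = 3*(-3*(-36 - 77)) = 3*(-3*(-113)) = 3*339 = 1017)
X = -6597 (X = -6971 + 374 = -6597)
X - b = -6597 - 1*1017 = -6597 - 1017 = -7614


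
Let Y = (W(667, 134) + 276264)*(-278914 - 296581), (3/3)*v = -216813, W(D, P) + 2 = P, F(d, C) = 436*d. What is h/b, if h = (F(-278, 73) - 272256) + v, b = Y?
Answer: 610277/159064516020 ≈ 3.8367e-6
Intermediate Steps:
W(D, P) = -2 + P
v = -216813
Y = -159064516020 (Y = ((-2 + 134) + 276264)*(-278914 - 296581) = (132 + 276264)*(-575495) = 276396*(-575495) = -159064516020)
b = -159064516020
h = -610277 (h = (436*(-278) - 272256) - 216813 = (-121208 - 272256) - 216813 = -393464 - 216813 = -610277)
h/b = -610277/(-159064516020) = -610277*(-1/159064516020) = 610277/159064516020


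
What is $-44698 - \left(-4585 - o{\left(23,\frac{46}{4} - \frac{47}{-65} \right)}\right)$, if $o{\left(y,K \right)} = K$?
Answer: $- \frac{5213101}{130} \approx -40101.0$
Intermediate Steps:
$-44698 - \left(-4585 - o{\left(23,\frac{46}{4} - \frac{47}{-65} \right)}\right) = -44698 + \left(\left(7102 + \left(\frac{46}{4} - \frac{47}{-65}\right)\right) - 2517\right) = -44698 + \left(\left(7102 + \left(46 \cdot \frac{1}{4} - - \frac{47}{65}\right)\right) - 2517\right) = -44698 + \left(\left(7102 + \left(\frac{23}{2} + \frac{47}{65}\right)\right) - 2517\right) = -44698 + \left(\left(7102 + \frac{1589}{130}\right) - 2517\right) = -44698 + \left(\frac{924849}{130} - 2517\right) = -44698 + \frac{597639}{130} = - \frac{5213101}{130}$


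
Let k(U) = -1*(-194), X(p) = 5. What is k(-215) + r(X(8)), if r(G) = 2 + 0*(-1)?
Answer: 196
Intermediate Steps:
r(G) = 2 (r(G) = 2 + 0 = 2)
k(U) = 194
k(-215) + r(X(8)) = 194 + 2 = 196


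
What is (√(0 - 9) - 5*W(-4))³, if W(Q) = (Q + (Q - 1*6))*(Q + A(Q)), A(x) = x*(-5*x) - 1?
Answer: -210644714350 + 318622473*I ≈ -2.1064e+11 + 3.1862e+8*I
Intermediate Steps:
A(x) = -1 - 5*x² (A(x) = -5*x² - 1 = -1 - 5*x²)
W(Q) = (-6 + 2*Q)*(-1 + Q - 5*Q²) (W(Q) = (Q + (Q - 1*6))*(Q + (-1 - 5*Q²)) = (Q + (Q - 6))*(-1 + Q - 5*Q²) = (Q + (-6 + Q))*(-1 + Q - 5*Q²) = (-6 + 2*Q)*(-1 + Q - 5*Q²))
(√(0 - 9) - 5*W(-4))³ = (√(0 - 9) - 5*(6 - 10*(-4)³ - 8*(-4) + 32*(-4)²))³ = (√(-9) - 5*(6 - 10*(-64) + 32 + 32*16))³ = (3*I - 5*(6 + 640 + 32 + 512))³ = (3*I - 5*1190)³ = (3*I - 1*5950)³ = (3*I - 5950)³ = (-5950 + 3*I)³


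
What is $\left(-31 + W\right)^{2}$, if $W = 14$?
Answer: $289$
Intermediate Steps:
$\left(-31 + W\right)^{2} = \left(-31 + 14\right)^{2} = \left(-17\right)^{2} = 289$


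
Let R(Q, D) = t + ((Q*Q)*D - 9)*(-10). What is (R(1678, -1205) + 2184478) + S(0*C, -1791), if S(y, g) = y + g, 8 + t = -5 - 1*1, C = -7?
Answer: 33931174963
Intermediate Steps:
t = -14 (t = -8 + (-5 - 1*1) = -8 + (-5 - 1) = -8 - 6 = -14)
R(Q, D) = 76 - 10*D*Q² (R(Q, D) = -14 + ((Q*Q)*D - 9)*(-10) = -14 + (Q²*D - 9)*(-10) = -14 + (D*Q² - 9)*(-10) = -14 + (-9 + D*Q²)*(-10) = -14 + (90 - 10*D*Q²) = 76 - 10*D*Q²)
S(y, g) = g + y
(R(1678, -1205) + 2184478) + S(0*C, -1791) = ((76 - 10*(-1205)*1678²) + 2184478) + (-1791 + 0*(-7)) = ((76 - 10*(-1205)*2815684) + 2184478) + (-1791 + 0) = ((76 + 33928992200) + 2184478) - 1791 = (33928992276 + 2184478) - 1791 = 33931176754 - 1791 = 33931174963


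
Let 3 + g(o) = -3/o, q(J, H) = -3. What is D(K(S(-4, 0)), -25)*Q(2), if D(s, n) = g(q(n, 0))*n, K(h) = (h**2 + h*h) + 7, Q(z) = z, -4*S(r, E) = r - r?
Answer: 100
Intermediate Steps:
S(r, E) = 0 (S(r, E) = -(r - r)/4 = -1/4*0 = 0)
g(o) = -3 - 3/o
K(h) = 7 + 2*h**2 (K(h) = (h**2 + h**2) + 7 = 2*h**2 + 7 = 7 + 2*h**2)
D(s, n) = -2*n (D(s, n) = (-3 - 3/(-3))*n = (-3 - 3*(-1/3))*n = (-3 + 1)*n = -2*n)
D(K(S(-4, 0)), -25)*Q(2) = -2*(-25)*2 = 50*2 = 100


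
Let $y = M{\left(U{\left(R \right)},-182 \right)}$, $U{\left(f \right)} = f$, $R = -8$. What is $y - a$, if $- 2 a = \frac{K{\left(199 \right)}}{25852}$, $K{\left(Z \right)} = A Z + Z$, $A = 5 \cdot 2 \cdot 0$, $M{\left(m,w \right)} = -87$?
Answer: $- \frac{4498049}{51704} \approx -86.996$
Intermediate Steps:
$A = 0$ ($A = 10 \cdot 0 = 0$)
$y = -87$
$K{\left(Z \right)} = Z$ ($K{\left(Z \right)} = 0 Z + Z = 0 + Z = Z$)
$a = - \frac{199}{51704}$ ($a = - \frac{199 \cdot \frac{1}{25852}}{2} = \left(- \frac{1}{2}\right) \frac{199}{25852} = - \frac{199}{51704} \approx -0.0038488$)
$y - a = -87 - - \frac{199}{51704} = -87 + \frac{199}{51704} = - \frac{4498049}{51704}$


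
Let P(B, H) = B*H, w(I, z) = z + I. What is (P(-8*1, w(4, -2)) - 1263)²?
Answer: 1635841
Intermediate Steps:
w(I, z) = I + z
(P(-8*1, w(4, -2)) - 1263)² = ((-8*1)*(4 - 2) - 1263)² = (-8*2 - 1263)² = (-16 - 1263)² = (-1279)² = 1635841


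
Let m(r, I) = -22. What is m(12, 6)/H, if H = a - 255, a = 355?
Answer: -11/50 ≈ -0.22000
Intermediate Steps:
H = 100 (H = 355 - 255 = 100)
m(12, 6)/H = -22/100 = -22*1/100 = -11/50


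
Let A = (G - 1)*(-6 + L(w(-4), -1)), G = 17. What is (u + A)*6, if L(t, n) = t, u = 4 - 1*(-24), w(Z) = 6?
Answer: 168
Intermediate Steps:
u = 28 (u = 4 + 24 = 28)
A = 0 (A = (17 - 1)*(-6 + 6) = 16*0 = 0)
(u + A)*6 = (28 + 0)*6 = 28*6 = 168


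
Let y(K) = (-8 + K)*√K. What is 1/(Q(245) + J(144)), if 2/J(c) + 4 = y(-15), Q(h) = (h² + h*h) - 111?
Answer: (-4*I + 23*√15)/(-479754*I + 2758597*√15) ≈ 8.3376e-6 - 1.5579e-12*I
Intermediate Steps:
y(K) = √K*(-8 + K)
Q(h) = -111 + 2*h² (Q(h) = (h² + h²) - 111 = 2*h² - 111 = -111 + 2*h²)
J(c) = 2/(-4 - 23*I*√15) (J(c) = 2/(-4 + √(-15)*(-8 - 15)) = 2/(-4 + (I*√15)*(-23)) = 2/(-4 - 23*I*√15))
1/(Q(245) + J(144)) = 1/((-111 + 2*245²) + (-8/7951 + 46*I*√15/7951)) = 1/((-111 + 2*60025) + (-8/7951 + 46*I*√15/7951)) = 1/((-111 + 120050) + (-8/7951 + 46*I*√15/7951)) = 1/(119939 + (-8/7951 + 46*I*√15/7951)) = 1/(953634981/7951 + 46*I*√15/7951)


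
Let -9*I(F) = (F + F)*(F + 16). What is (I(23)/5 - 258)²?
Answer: 19963024/225 ≈ 88725.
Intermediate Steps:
I(F) = -2*F*(16 + F)/9 (I(F) = -(F + F)*(F + 16)/9 = -2*F*(16 + F)/9)
(I(23)/5 - 258)² = (-2/9*23*(16 + 23)/5 - 258)² = (-2/9*23*39*(⅕) - 258)² = (-598/3*⅕ - 258)² = (-598/15 - 258)² = (-4468/15)² = 19963024/225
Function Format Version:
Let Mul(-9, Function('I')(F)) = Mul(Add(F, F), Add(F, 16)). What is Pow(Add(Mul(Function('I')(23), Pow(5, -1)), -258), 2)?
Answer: Rational(19963024, 225) ≈ 88725.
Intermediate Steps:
Function('I')(F) = Mul(Rational(-2, 9), F, Add(16, F)) (Function('I')(F) = Mul(Rational(-1, 9), Mul(Add(F, F), Add(F, 16))) = Mul(Rational(-1, 9), Mul(Mul(2, F), Add(16, F))) = Mul(Rational(-1, 9), Mul(2, F, Add(16, F))) = Mul(Rational(-2, 9), F, Add(16, F)))
Pow(Add(Mul(Function('I')(23), Pow(5, -1)), -258), 2) = Pow(Add(Mul(Mul(Rational(-2, 9), 23, Add(16, 23)), Pow(5, -1)), -258), 2) = Pow(Add(Mul(Mul(Rational(-2, 9), 23, 39), Rational(1, 5)), -258), 2) = Pow(Add(Mul(Rational(-598, 3), Rational(1, 5)), -258), 2) = Pow(Add(Rational(-598, 15), -258), 2) = Pow(Rational(-4468, 15), 2) = Rational(19963024, 225)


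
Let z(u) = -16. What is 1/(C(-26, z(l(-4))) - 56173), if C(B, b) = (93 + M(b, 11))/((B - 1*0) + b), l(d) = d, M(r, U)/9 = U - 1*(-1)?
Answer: -14/786489 ≈ -1.7801e-5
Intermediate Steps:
M(r, U) = 9 + 9*U (M(r, U) = 9*(U - 1*(-1)) = 9*(U + 1) = 9*(1 + U) = 9 + 9*U)
C(B, b) = 201/(B + b) (C(B, b) = (93 + (9 + 9*11))/((B - 1*0) + b) = (93 + (9 + 99))/((B + 0) + b) = (93 + 108)/(B + b) = 201/(B + b))
1/(C(-26, z(l(-4))) - 56173) = 1/(201/(-26 - 16) - 56173) = 1/(201/(-42) - 56173) = 1/(201*(-1/42) - 56173) = 1/(-67/14 - 56173) = 1/(-786489/14) = -14/786489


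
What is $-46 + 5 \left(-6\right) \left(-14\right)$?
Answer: $374$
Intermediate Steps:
$-46 + 5 \left(-6\right) \left(-14\right) = -46 - -420 = -46 + 420 = 374$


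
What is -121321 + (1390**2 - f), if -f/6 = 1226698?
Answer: 9170967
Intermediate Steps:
f = -7360188 (f = -6*1226698 = -7360188)
-121321 + (1390**2 - f) = -121321 + (1390**2 - 1*(-7360188)) = -121321 + (1932100 + 7360188) = -121321 + 9292288 = 9170967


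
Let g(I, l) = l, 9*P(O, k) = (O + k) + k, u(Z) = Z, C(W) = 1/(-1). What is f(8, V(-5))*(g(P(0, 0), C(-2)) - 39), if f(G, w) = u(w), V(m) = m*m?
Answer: -1000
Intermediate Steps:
C(W) = -1
V(m) = m²
f(G, w) = w
P(O, k) = O/9 + 2*k/9 (P(O, k) = ((O + k) + k)/9 = (O + 2*k)/9 = O/9 + 2*k/9)
f(8, V(-5))*(g(P(0, 0), C(-2)) - 39) = (-5)²*(-1 - 39) = 25*(-40) = -1000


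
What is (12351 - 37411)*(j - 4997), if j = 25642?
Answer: -517363700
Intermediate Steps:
(12351 - 37411)*(j - 4997) = (12351 - 37411)*(25642 - 4997) = -25060*20645 = -517363700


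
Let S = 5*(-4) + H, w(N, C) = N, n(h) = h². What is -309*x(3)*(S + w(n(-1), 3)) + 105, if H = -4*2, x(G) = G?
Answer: 25134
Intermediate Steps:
H = -8
S = -28 (S = 5*(-4) - 8 = -20 - 8 = -28)
-309*x(3)*(S + w(n(-1), 3)) + 105 = -927*(-28 + (-1)²) + 105 = -927*(-28 + 1) + 105 = -927*(-27) + 105 = -309*(-81) + 105 = 25029 + 105 = 25134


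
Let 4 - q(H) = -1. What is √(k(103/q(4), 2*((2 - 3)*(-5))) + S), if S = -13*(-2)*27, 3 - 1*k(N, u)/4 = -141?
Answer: 3*√142 ≈ 35.749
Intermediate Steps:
q(H) = 5 (q(H) = 4 - 1*(-1) = 4 + 1 = 5)
k(N, u) = 576 (k(N, u) = 12 - 4*(-141) = 12 + 564 = 576)
S = 702 (S = 26*27 = 702)
√(k(103/q(4), 2*((2 - 3)*(-5))) + S) = √(576 + 702) = √1278 = 3*√142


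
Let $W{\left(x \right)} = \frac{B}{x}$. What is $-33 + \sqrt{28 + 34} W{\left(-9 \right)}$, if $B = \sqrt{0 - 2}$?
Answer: $-33 - \frac{2 i \sqrt{31}}{9} \approx -33.0 - 1.2373 i$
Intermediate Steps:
$B = i \sqrt{2}$ ($B = \sqrt{-2} = i \sqrt{2} \approx 1.4142 i$)
$W{\left(x \right)} = \frac{i \sqrt{2}}{x}$
$-33 + \sqrt{28 + 34} W{\left(-9 \right)} = -33 + \sqrt{28 + 34} \frac{i \sqrt{2}}{-9} = -33 + \sqrt{62} i \sqrt{2} \left(- \frac{1}{9}\right) = -33 + \sqrt{62} \left(- \frac{i \sqrt{2}}{9}\right) = -33 - \frac{2 i \sqrt{31}}{9}$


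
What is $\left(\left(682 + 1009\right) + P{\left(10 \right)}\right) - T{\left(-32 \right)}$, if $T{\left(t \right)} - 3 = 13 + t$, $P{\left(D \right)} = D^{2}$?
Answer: $1807$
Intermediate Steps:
$T{\left(t \right)} = 16 + t$ ($T{\left(t \right)} = 3 + \left(13 + t\right) = 16 + t$)
$\left(\left(682 + 1009\right) + P{\left(10 \right)}\right) - T{\left(-32 \right)} = \left(\left(682 + 1009\right) + 10^{2}\right) - \left(16 - 32\right) = \left(1691 + 100\right) - -16 = 1791 + 16 = 1807$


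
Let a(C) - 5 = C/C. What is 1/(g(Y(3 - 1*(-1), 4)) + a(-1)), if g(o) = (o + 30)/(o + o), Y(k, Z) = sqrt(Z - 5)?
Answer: 26/1069 + 60*I/1069 ≈ 0.024322 + 0.056127*I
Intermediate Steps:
Y(k, Z) = sqrt(-5 + Z)
g(o) = (30 + o)/(2*o) (g(o) = (30 + o)/((2*o)) = (30 + o)*(1/(2*o)) = (30 + o)/(2*o))
a(C) = 6 (a(C) = 5 + C/C = 5 + 1 = 6)
1/(g(Y(3 - 1*(-1), 4)) + a(-1)) = 1/((30 + sqrt(-5 + 4))/(2*(sqrt(-5 + 4))) + 6) = 1/((30 + sqrt(-1))/(2*(sqrt(-1))) + 6) = 1/((30 + I)/(2*I) + 6) = 1/((-I)*(30 + I)/2 + 6) = 1/(-I*(30 + I)/2 + 6) = 1/(6 - I*(30 + I)/2)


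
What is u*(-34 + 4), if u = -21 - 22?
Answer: 1290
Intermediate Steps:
u = -43
u*(-34 + 4) = -43*(-34 + 4) = -43*(-30) = 1290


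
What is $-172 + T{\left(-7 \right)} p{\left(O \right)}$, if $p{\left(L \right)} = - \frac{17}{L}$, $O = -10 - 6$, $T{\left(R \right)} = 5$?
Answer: $- \frac{2667}{16} \approx -166.69$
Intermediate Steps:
$O = -16$
$-172 + T{\left(-7 \right)} p{\left(O \right)} = -172 + 5 \left(- \frac{17}{-16}\right) = -172 + 5 \left(\left(-17\right) \left(- \frac{1}{16}\right)\right) = -172 + 5 \cdot \frac{17}{16} = -172 + \frac{85}{16} = - \frac{2667}{16}$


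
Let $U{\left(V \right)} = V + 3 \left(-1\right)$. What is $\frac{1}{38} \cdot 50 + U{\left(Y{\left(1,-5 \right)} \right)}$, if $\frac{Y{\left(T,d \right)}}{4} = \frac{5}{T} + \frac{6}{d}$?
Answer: $\frac{1284}{95} \approx 13.516$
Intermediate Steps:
$Y{\left(T,d \right)} = \frac{20}{T} + \frac{24}{d}$ ($Y{\left(T,d \right)} = 4 \left(\frac{5}{T} + \frac{6}{d}\right) = \frac{20}{T} + \frac{24}{d}$)
$U{\left(V \right)} = -3 + V$ ($U{\left(V \right)} = V - 3 = -3 + V$)
$\frac{1}{38} \cdot 50 + U{\left(Y{\left(1,-5 \right)} \right)} = \frac{1}{38} \cdot 50 + \left(-3 + \left(\frac{20}{1} + \frac{24}{-5}\right)\right) = \frac{1}{38} \cdot 50 + \left(-3 + \left(20 \cdot 1 + 24 \left(- \frac{1}{5}\right)\right)\right) = \frac{25}{19} + \left(-3 + \left(20 - \frac{24}{5}\right)\right) = \frac{25}{19} + \left(-3 + \frac{76}{5}\right) = \frac{25}{19} + \frac{61}{5} = \frac{1284}{95}$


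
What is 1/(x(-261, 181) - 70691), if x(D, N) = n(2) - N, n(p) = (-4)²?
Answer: -1/70856 ≈ -1.4113e-5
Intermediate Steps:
n(p) = 16
x(D, N) = 16 - N
1/(x(-261, 181) - 70691) = 1/((16 - 1*181) - 70691) = 1/((16 - 181) - 70691) = 1/(-165 - 70691) = 1/(-70856) = -1/70856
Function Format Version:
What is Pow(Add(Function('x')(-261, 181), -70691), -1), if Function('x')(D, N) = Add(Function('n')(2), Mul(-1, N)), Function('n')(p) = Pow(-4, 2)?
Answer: Rational(-1, 70856) ≈ -1.4113e-5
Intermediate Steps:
Function('n')(p) = 16
Function('x')(D, N) = Add(16, Mul(-1, N))
Pow(Add(Function('x')(-261, 181), -70691), -1) = Pow(Add(Add(16, Mul(-1, 181)), -70691), -1) = Pow(Add(Add(16, -181), -70691), -1) = Pow(Add(-165, -70691), -1) = Pow(-70856, -1) = Rational(-1, 70856)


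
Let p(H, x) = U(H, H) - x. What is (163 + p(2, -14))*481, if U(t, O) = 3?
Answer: 86580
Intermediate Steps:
p(H, x) = 3 - x
(163 + p(2, -14))*481 = (163 + (3 - 1*(-14)))*481 = (163 + (3 + 14))*481 = (163 + 17)*481 = 180*481 = 86580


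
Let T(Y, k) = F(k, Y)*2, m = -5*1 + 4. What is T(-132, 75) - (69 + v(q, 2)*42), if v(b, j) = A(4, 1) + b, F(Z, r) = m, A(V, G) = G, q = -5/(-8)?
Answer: -557/4 ≈ -139.25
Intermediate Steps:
q = 5/8 (q = -5*(-⅛) = 5/8 ≈ 0.62500)
m = -1 (m = -5 + 4 = -1)
F(Z, r) = -1
v(b, j) = 1 + b
T(Y, k) = -2 (T(Y, k) = -1*2 = -2)
T(-132, 75) - (69 + v(q, 2)*42) = -2 - (69 + (1 + 5/8)*42) = -2 - (69 + (13/8)*42) = -2 - (69 + 273/4) = -2 - 1*549/4 = -2 - 549/4 = -557/4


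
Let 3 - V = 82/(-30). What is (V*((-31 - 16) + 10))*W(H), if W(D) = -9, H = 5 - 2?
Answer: 9546/5 ≈ 1909.2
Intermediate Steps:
H = 3
V = 86/15 (V = 3 - 82/(-30) = 3 - 82*(-1)/30 = 3 - 1*(-41/15) = 3 + 41/15 = 86/15 ≈ 5.7333)
(V*((-31 - 16) + 10))*W(H) = (86*((-31 - 16) + 10)/15)*(-9) = (86*(-47 + 10)/15)*(-9) = ((86/15)*(-37))*(-9) = -3182/15*(-9) = 9546/5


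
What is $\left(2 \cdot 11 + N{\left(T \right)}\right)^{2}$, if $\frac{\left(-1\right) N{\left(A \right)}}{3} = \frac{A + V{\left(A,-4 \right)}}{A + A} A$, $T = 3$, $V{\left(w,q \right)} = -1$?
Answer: $361$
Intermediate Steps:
$N{\left(A \right)} = \frac{3}{2} - \frac{3 A}{2}$ ($N{\left(A \right)} = - 3 \frac{A - 1}{A + A} A = - 3 \frac{-1 + A}{2 A} A = - 3 \left(- \frac{1}{2} + \frac{A}{2}\right) = \frac{3}{2} - \frac{3 A}{2}$)
$\left(2 \cdot 11 + N{\left(T \right)}\right)^{2} = \left(2 \cdot 11 + \left(\frac{3}{2} - \frac{9}{2}\right)\right)^{2} = \left(22 + \left(\frac{3}{2} - \frac{9}{2}\right)\right)^{2} = \left(22 - 3\right)^{2} = 19^{2} = 361$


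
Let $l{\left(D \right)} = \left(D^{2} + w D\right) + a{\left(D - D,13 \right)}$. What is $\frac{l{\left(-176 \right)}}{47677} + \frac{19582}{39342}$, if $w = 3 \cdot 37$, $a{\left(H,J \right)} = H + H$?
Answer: $\frac{691841747}{937854267} \approx 0.73769$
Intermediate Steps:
$a{\left(H,J \right)} = 2 H$
$w = 111$
$l{\left(D \right)} = D^{2} + 111 D$ ($l{\left(D \right)} = \left(D^{2} + 111 D\right) + 2 \left(D - D\right) = \left(D^{2} + 111 D\right) + 2 \cdot 0 = \left(D^{2} + 111 D\right) + 0 = D^{2} + 111 D$)
$\frac{l{\left(-176 \right)}}{47677} + \frac{19582}{39342} = \frac{\left(-176\right) \left(111 - 176\right)}{47677} + \frac{19582}{39342} = \left(-176\right) \left(-65\right) \frac{1}{47677} + 19582 \cdot \frac{1}{39342} = 11440 \cdot \frac{1}{47677} + \frac{9791}{19671} = \frac{11440}{47677} + \frac{9791}{19671} = \frac{691841747}{937854267}$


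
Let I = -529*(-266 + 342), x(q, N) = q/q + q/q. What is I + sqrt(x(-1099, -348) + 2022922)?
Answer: -40204 + 2*sqrt(505731) ≈ -38782.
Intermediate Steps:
x(q, N) = 2 (x(q, N) = 1 + 1 = 2)
I = -40204 (I = -529*76 = -40204)
I + sqrt(x(-1099, -348) + 2022922) = -40204 + sqrt(2 + 2022922) = -40204 + sqrt(2022924) = -40204 + 2*sqrt(505731)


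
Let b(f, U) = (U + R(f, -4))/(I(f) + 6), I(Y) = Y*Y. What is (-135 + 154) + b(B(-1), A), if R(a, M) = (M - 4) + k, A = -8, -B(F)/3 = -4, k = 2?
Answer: 1418/75 ≈ 18.907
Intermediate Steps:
B(F) = 12 (B(F) = -3*(-4) = 12)
R(a, M) = -2 + M (R(a, M) = (M - 4) + 2 = (-4 + M) + 2 = -2 + M)
I(Y) = Y²
b(f, U) = (-6 + U)/(6 + f²) (b(f, U) = (U + (-2 - 4))/(f² + 6) = (U - 6)/(6 + f²) = (-6 + U)/(6 + f²))
(-135 + 154) + b(B(-1), A) = (-135 + 154) + (-6 - 8)/(6 + 12²) = 19 - 14/(6 + 144) = 19 - 14/150 = 19 + (1/150)*(-14) = 19 - 7/75 = 1418/75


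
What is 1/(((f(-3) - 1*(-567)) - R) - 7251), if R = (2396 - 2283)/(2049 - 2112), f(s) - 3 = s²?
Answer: -63/420223 ≈ -0.00014992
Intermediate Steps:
f(s) = 3 + s²
R = -113/63 (R = 113/(-63) = 113*(-1/63) = -113/63 ≈ -1.7937)
1/(((f(-3) - 1*(-567)) - R) - 7251) = 1/((((3 + (-3)²) - 1*(-567)) - 1*(-113/63)) - 7251) = 1/((((3 + 9) + 567) + 113/63) - 7251) = 1/(((12 + 567) + 113/63) - 7251) = 1/((579 + 113/63) - 7251) = 1/(36590/63 - 7251) = 1/(-420223/63) = -63/420223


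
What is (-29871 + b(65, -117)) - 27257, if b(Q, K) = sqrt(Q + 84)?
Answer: -57128 + sqrt(149) ≈ -57116.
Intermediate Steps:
b(Q, K) = sqrt(84 + Q)
(-29871 + b(65, -117)) - 27257 = (-29871 + sqrt(84 + 65)) - 27257 = (-29871 + sqrt(149)) - 27257 = -57128 + sqrt(149)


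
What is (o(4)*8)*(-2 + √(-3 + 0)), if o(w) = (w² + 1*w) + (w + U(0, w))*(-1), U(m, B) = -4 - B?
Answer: -384 + 192*I*√3 ≈ -384.0 + 332.55*I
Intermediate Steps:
o(w) = 4 + w + w² (o(w) = (w² + 1*w) + (w + (-4 - w))*(-1) = (w² + w) - 4*(-1) = (w + w²) + 4 = 4 + w + w²)
(o(4)*8)*(-2 + √(-3 + 0)) = ((4 + 4 + 4²)*8)*(-2 + √(-3 + 0)) = ((4 + 4 + 16)*8)*(-2 + √(-3)) = (24*8)*(-2 + I*√3) = 192*(-2 + I*√3) = -384 + 192*I*√3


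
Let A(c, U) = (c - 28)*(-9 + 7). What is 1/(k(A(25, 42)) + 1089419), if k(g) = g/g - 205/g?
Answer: 6/6536315 ≈ 9.1795e-7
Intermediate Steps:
A(c, U) = 56 - 2*c (A(c, U) = (-28 + c)*(-2) = 56 - 2*c)
k(g) = 1 - 205/g
1/(k(A(25, 42)) + 1089419) = 1/((-205 + (56 - 2*25))/(56 - 2*25) + 1089419) = 1/((-205 + (56 - 50))/(56 - 50) + 1089419) = 1/((-205 + 6)/6 + 1089419) = 1/((1/6)*(-199) + 1089419) = 1/(-199/6 + 1089419) = 1/(6536315/6) = 6/6536315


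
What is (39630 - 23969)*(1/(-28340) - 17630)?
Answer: -7824771221861/28340 ≈ -2.7610e+8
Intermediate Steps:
(39630 - 23969)*(1/(-28340) - 17630) = 15661*(-1/28340 - 17630) = 15661*(-499634201/28340) = -7824771221861/28340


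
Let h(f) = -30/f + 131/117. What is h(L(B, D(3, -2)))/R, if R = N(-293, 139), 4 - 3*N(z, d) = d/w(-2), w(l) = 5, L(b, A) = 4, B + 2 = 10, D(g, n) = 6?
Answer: 7465/9282 ≈ 0.80424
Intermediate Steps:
B = 8 (B = -2 + 10 = 8)
N(z, d) = 4/3 - d/15 (N(z, d) = 4/3 - d/(3*5) = 4/3 - d/15)
h(f) = 131/117 - 30/f (h(f) = -30/f + 131*(1/117) = -30/f + 131/117 = 131/117 - 30/f)
R = -119/15 (R = 4/3 - 1/15*139 = 4/3 - 139/15 = -119/15 ≈ -7.9333)
h(L(B, D(3, -2)))/R = (131/117 - 30/4)/(-119/15) = (131/117 - 30*¼)*(-15/119) = (131/117 - 15/2)*(-15/119) = -1493/234*(-15/119) = 7465/9282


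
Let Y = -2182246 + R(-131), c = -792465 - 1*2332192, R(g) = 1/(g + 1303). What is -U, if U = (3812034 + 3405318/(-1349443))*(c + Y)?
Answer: 7998707079023946189840/395386799 ≈ 2.0230e+13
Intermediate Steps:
R(g) = 1/(1303 + g)
c = -3124657 (c = -792465 - 2332192 = -3124657)
Y = -2557592311/1172 (Y = -2182246 + 1/(1303 - 131) = -2182246 + 1/1172 = -2557592311/1172 ≈ -2.1822e+6)
U = -7998707079023946189840/395386799 (U = (3812034 + 3405318/(-1349443))*(-3124657 - 2557592311/1172) = (3812034 + 3405318*(-1/1349443))*(-6219690315/1172) = (3812034 - 3405318/1349443)*(-6219690315/1172) = (5144119191744/1349443)*(-6219690315/1172) = -7998707079023946189840/395386799 ≈ -2.0230e+13)
-U = -1*(-7998707079023946189840/395386799) = 7998707079023946189840/395386799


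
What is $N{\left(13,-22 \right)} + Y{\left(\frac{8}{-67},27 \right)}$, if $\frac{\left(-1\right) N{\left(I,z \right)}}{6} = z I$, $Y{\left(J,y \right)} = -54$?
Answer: $1662$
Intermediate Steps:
$N{\left(I,z \right)} = - 6 I z$ ($N{\left(I,z \right)} = - 6 z I = - 6 I z$)
$N{\left(13,-22 \right)} + Y{\left(\frac{8}{-67},27 \right)} = \left(-6\right) 13 \left(-22\right) - 54 = 1716 - 54 = 1662$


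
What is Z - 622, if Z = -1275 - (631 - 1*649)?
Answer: -1879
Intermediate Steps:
Z = -1257 (Z = -1275 - (631 - 649) = -1275 - 1*(-18) = -1275 + 18 = -1257)
Z - 622 = -1257 - 622 = -1879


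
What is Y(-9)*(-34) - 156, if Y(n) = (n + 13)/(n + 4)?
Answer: -644/5 ≈ -128.80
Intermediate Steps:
Y(n) = (13 + n)/(4 + n)
Y(-9)*(-34) - 156 = ((13 - 9)/(4 - 9))*(-34) - 156 = (4/(-5))*(-34) - 156 = -⅕*4*(-34) - 156 = -⅘*(-34) - 156 = 136/5 - 156 = -644/5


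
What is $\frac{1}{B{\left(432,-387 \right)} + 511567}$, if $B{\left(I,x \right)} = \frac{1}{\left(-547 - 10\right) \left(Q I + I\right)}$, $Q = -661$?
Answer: $\frac{158811840}{81242896553281} \approx 1.9548 \cdot 10^{-6}$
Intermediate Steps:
$B{\left(I,x \right)} = \frac{1}{367620 I}$ ($B{\left(I,x \right)} = \frac{1}{\left(-547 - 10\right) \left(- 661 I + I\right)} = \frac{1}{\left(-557\right) \left(- 660 I\right)} = - \frac{\left(- \frac{1}{660}\right) \frac{1}{I}}{557} = \frac{1}{367620 I}$)
$\frac{1}{B{\left(432,-387 \right)} + 511567} = \frac{1}{\frac{1}{367620 \cdot 432} + 511567} = \frac{1}{\frac{1}{367620} \cdot \frac{1}{432} + 511567} = \frac{1}{\frac{1}{158811840} + 511567} = \frac{1}{\frac{81242896553281}{158811840}} = \frac{158811840}{81242896553281}$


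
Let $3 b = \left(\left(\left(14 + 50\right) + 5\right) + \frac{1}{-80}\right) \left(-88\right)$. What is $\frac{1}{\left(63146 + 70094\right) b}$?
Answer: $- \frac{3}{808886716} \approx -3.7088 \cdot 10^{-9}$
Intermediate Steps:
$b = - \frac{60709}{30}$ ($b = \frac{\left(\left(\left(14 + 50\right) + 5\right) + \frac{1}{-80}\right) \left(-88\right)}{3} = \frac{\left(\left(64 + 5\right) - \frac{1}{80}\right) \left(-88\right)}{3} = \frac{\left(69 - \frac{1}{80}\right) \left(-88\right)}{3} = \frac{\frac{5519}{80} \left(-88\right)}{3} = \frac{1}{3} \left(- \frac{60709}{10}\right) = - \frac{60709}{30} \approx -2023.6$)
$\frac{1}{\left(63146 + 70094\right) b} = \frac{1}{\left(63146 + 70094\right) \left(- \frac{60709}{30}\right)} = \frac{1}{133240} \left(- \frac{30}{60709}\right) = - \frac{3}{808886716}$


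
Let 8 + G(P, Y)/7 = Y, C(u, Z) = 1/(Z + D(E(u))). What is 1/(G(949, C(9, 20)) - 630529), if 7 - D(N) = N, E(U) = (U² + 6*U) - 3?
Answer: -15/9458776 ≈ -1.5858e-6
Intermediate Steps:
E(U) = -3 + U² + 6*U
D(N) = 7 - N
C(u, Z) = 1/(10 + Z - u² - 6*u) (C(u, Z) = 1/(Z + (7 - (-3 + u² + 6*u))) = 1/(Z + (7 + (3 - u² - 6*u))) = 1/(Z + (10 - u² - 6*u)) = 1/(10 + Z - u² - 6*u))
G(P, Y) = -56 + 7*Y
1/(G(949, C(9, 20)) - 630529) = 1/((-56 + 7/(10 + 20 - 1*9² - 6*9)) - 630529) = 1/((-56 + 7/(10 + 20 - 1*81 - 54)) - 630529) = 1/((-56 + 7/(10 + 20 - 81 - 54)) - 630529) = 1/((-56 + 7/(-105)) - 630529) = 1/((-56 + 7*(-1/105)) - 630529) = 1/((-56 - 1/15) - 630529) = 1/(-841/15 - 630529) = 1/(-9458776/15) = -15/9458776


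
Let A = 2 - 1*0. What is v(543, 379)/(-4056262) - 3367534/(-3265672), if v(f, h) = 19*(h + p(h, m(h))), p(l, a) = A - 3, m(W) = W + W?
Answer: 487005219343/473086472788 ≈ 1.0294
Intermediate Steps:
A = 2 (A = 2 + 0 = 2)
m(W) = 2*W
p(l, a) = -1 (p(l, a) = 2 - 3 = -1)
v(f, h) = -19 + 19*h (v(f, h) = 19*(h - 1) = 19*(-1 + h) = -19 + 19*h)
v(543, 379)/(-4056262) - 3367534/(-3265672) = (-19 + 19*379)/(-4056262) - 3367534/(-3265672) = (-19 + 7201)*(-1/4056262) - 3367534*(-1/3265672) = 7182*(-1/4056262) + 1683767/1632836 = -513/289733 + 1683767/1632836 = 487005219343/473086472788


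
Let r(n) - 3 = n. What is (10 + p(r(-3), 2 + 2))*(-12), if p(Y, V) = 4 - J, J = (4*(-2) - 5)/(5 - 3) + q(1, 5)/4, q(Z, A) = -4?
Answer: -258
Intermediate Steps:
J = -15/2 (J = (4*(-2) - 5)/(5 - 3) - 4/4 = (-8 - 5)/2 - 4*¼ = -13*½ - 1 = -13/2 - 1 = -15/2 ≈ -7.5000)
r(n) = 3 + n
p(Y, V) = 23/2 (p(Y, V) = 4 - 1*(-15/2) = 4 + 15/2 = 23/2)
(10 + p(r(-3), 2 + 2))*(-12) = (10 + 23/2)*(-12) = (43/2)*(-12) = -258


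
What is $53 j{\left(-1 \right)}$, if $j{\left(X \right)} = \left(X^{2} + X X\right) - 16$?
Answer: $-742$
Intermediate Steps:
$j{\left(X \right)} = -16 + 2 X^{2}$ ($j{\left(X \right)} = \left(X^{2} + X^{2}\right) - 16 = 2 X^{2} - 16 = -16 + 2 X^{2}$)
$53 j{\left(-1 \right)} = 53 \left(-16 + 2 \left(-1\right)^{2}\right) = 53 \left(-16 + 2 \cdot 1\right) = 53 \left(-16 + 2\right) = 53 \left(-14\right) = -742$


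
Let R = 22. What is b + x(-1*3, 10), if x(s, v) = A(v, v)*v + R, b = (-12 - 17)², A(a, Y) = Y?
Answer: 963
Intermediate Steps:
b = 841 (b = (-29)² = 841)
x(s, v) = 22 + v² (x(s, v) = v*v + 22 = v² + 22 = 22 + v²)
b + x(-1*3, 10) = 841 + (22 + 10²) = 841 + (22 + 100) = 841 + 122 = 963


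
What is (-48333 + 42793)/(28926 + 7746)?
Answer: -1385/9168 ≈ -0.15107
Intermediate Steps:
(-48333 + 42793)/(28926 + 7746) = -5540/36672 = -5540*1/36672 = -1385/9168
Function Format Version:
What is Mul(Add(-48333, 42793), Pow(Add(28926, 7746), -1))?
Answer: Rational(-1385, 9168) ≈ -0.15107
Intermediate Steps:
Mul(Add(-48333, 42793), Pow(Add(28926, 7746), -1)) = Mul(-5540, Pow(36672, -1)) = Mul(-5540, Rational(1, 36672)) = Rational(-1385, 9168)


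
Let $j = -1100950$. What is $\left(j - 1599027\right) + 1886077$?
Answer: $-813900$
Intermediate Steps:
$\left(j - 1599027\right) + 1886077 = \left(-1100950 - 1599027\right) + 1886077 = -2699977 + 1886077 = -813900$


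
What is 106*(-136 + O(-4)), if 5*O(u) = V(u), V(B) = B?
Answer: -72504/5 ≈ -14501.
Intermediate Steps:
O(u) = u/5
106*(-136 + O(-4)) = 106*(-136 + (⅕)*(-4)) = 106*(-136 - ⅘) = 106*(-684/5) = -72504/5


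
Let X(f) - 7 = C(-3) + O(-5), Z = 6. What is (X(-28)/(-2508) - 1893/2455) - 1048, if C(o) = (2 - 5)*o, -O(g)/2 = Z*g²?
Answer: -1614183286/1539285 ≈ -1048.7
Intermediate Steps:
O(g) = -12*g²
C(o) = -3*o
X(f) = -284 (X(f) = 7 + (-3*(-3) - 12*(-5)²) = 7 + (9 - 12*25) = 7 + (9 - 300) = 7 - 291 = -284)
(X(-28)/(-2508) - 1893/2455) - 1048 = (-284/(-2508) - 1893/2455) - 1048 = (-284*(-1/2508) - 1893*1/2455) - 1048 = (71/627 - 1893/2455) - 1048 = -1012606/1539285 - 1048 = -1614183286/1539285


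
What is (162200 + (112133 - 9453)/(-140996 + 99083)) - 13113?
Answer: 6248580751/41913 ≈ 1.4908e+5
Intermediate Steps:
(162200 + (112133 - 9453)/(-140996 + 99083)) - 13113 = (162200 + 102680/(-41913)) - 13113 = (162200 + 102680*(-1/41913)) - 13113 = (162200 - 102680/41913) - 13113 = 6798185920/41913 - 13113 = 6248580751/41913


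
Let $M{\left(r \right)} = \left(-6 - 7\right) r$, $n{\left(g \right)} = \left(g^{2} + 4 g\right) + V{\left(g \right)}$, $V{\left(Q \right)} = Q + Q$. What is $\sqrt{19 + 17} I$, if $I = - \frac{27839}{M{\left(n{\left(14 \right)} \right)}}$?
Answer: $\frac{11931}{260} \approx 45.888$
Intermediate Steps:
$V{\left(Q \right)} = 2 Q$
$n{\left(g \right)} = g^{2} + 6 g$ ($n{\left(g \right)} = \left(g^{2} + 4 g\right) + 2 g = g^{2} + 6 g$)
$M{\left(r \right)} = - 13 r$
$I = \frac{3977}{520}$ ($I = - \frac{27839}{\left(-13\right) 14 \left(6 + 14\right)} = - \frac{27839}{\left(-13\right) 14 \cdot 20} = - \frac{27839}{\left(-13\right) 280} = - \frac{27839}{-3640} = \left(-27839\right) \left(- \frac{1}{3640}\right) = \frac{3977}{520} \approx 7.6481$)
$\sqrt{19 + 17} I = \sqrt{19 + 17} \cdot \frac{3977}{520} = \sqrt{36} \cdot \frac{3977}{520} = 6 \cdot \frac{3977}{520} = \frac{11931}{260}$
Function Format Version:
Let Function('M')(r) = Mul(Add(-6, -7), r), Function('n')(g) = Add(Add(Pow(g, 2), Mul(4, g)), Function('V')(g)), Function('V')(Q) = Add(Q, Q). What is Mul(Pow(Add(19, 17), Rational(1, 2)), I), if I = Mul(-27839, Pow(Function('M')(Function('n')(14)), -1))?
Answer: Rational(11931, 260) ≈ 45.888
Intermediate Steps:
Function('V')(Q) = Mul(2, Q)
Function('n')(g) = Add(Pow(g, 2), Mul(6, g)) (Function('n')(g) = Add(Add(Pow(g, 2), Mul(4, g)), Mul(2, g)) = Add(Pow(g, 2), Mul(6, g)))
Function('M')(r) = Mul(-13, r)
I = Rational(3977, 520) (I = Mul(-27839, Pow(Mul(-13, Mul(14, Add(6, 14))), -1)) = Mul(-27839, Pow(Mul(-13, Mul(14, 20)), -1)) = Mul(-27839, Pow(Mul(-13, 280), -1)) = Mul(-27839, Pow(-3640, -1)) = Mul(-27839, Rational(-1, 3640)) = Rational(3977, 520) ≈ 7.6481)
Mul(Pow(Add(19, 17), Rational(1, 2)), I) = Mul(Pow(Add(19, 17), Rational(1, 2)), Rational(3977, 520)) = Mul(Pow(36, Rational(1, 2)), Rational(3977, 520)) = Mul(6, Rational(3977, 520)) = Rational(11931, 260)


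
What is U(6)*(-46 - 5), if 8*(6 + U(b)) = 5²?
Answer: 1173/8 ≈ 146.63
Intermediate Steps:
U(b) = -23/8 (U(b) = -6 + (⅛)*5² = -6 + (⅛)*25 = -6 + 25/8 = -23/8)
U(6)*(-46 - 5) = -23*(-46 - 5)/8 = -23/8*(-51) = 1173/8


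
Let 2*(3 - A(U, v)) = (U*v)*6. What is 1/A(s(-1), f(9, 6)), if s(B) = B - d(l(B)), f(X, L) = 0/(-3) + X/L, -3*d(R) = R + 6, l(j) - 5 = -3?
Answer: -2/9 ≈ -0.22222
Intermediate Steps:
l(j) = 2 (l(j) = 5 - 3 = 2)
d(R) = -2 - R/3 (d(R) = -(R + 6)/3 = -(6 + R)/3 = -2 - R/3)
f(X, L) = X/L (f(X, L) = 0*(-1/3) + X/L = 0 + X/L = X/L)
s(B) = 8/3 + B (s(B) = B - (-2 - 1/3*2) = B - (-2 - 2/3) = B - 1*(-8/3) = B + 8/3 = 8/3 + B)
A(U, v) = 3 - 3*U*v (A(U, v) = 3 - U*v*6/2 = 3 - 3*U*v)
1/A(s(-1), f(9, 6)) = 1/(3 - 3*(8/3 - 1)*9/6) = 1/(3 - 3*5/3*9*(1/6)) = 1/(3 - 3*5/3*3/2) = 1/(3 - 15/2) = 1/(-9/2) = -2/9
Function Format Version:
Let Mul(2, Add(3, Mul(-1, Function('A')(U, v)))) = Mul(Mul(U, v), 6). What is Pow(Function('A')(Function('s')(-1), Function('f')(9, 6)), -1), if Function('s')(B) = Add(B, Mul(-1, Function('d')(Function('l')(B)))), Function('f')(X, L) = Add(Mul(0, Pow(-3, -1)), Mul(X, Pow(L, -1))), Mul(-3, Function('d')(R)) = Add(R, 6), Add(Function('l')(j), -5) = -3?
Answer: Rational(-2, 9) ≈ -0.22222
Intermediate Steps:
Function('l')(j) = 2 (Function('l')(j) = Add(5, -3) = 2)
Function('d')(R) = Add(-2, Mul(Rational(-1, 3), R)) (Function('d')(R) = Mul(Rational(-1, 3), Add(R, 6)) = Mul(Rational(-1, 3), Add(6, R)) = Add(-2, Mul(Rational(-1, 3), R)))
Function('f')(X, L) = Mul(X, Pow(L, -1)) (Function('f')(X, L) = Add(Mul(0, Rational(-1, 3)), Mul(X, Pow(L, -1))) = Add(0, Mul(X, Pow(L, -1))) = Mul(X, Pow(L, -1)))
Function('s')(B) = Add(Rational(8, 3), B) (Function('s')(B) = Add(B, Mul(-1, Add(-2, Mul(Rational(-1, 3), 2)))) = Add(B, Mul(-1, Add(-2, Rational(-2, 3)))) = Add(B, Mul(-1, Rational(-8, 3))) = Add(B, Rational(8, 3)) = Add(Rational(8, 3), B))
Function('A')(U, v) = Add(3, Mul(-3, U, v)) (Function('A')(U, v) = Add(3, Mul(Rational(-1, 2), Mul(Mul(U, v), 6))) = Add(3, Mul(Rational(-1, 2), Mul(6, U, v))) = Add(3, Mul(-3, U, v)))
Pow(Function('A')(Function('s')(-1), Function('f')(9, 6)), -1) = Pow(Add(3, Mul(-3, Add(Rational(8, 3), -1), Mul(9, Pow(6, -1)))), -1) = Pow(Add(3, Mul(-3, Rational(5, 3), Mul(9, Rational(1, 6)))), -1) = Pow(Add(3, Mul(-3, Rational(5, 3), Rational(3, 2))), -1) = Pow(Add(3, Rational(-15, 2)), -1) = Pow(Rational(-9, 2), -1) = Rational(-2, 9)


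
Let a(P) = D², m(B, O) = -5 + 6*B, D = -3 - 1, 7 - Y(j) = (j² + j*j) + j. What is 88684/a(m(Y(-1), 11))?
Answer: 22171/4 ≈ 5542.8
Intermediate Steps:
Y(j) = 7 - j - 2*j² (Y(j) = 7 - ((j² + j*j) + j) = 7 - ((j² + j²) + j) = 7 - (2*j² + j) = 7 - (j + 2*j²) = 7 + (-j - 2*j²) = 7 - j - 2*j²)
D = -4
a(P) = 16 (a(P) = (-4)² = 16)
88684/a(m(Y(-1), 11)) = 88684/16 = 88684*(1/16) = 22171/4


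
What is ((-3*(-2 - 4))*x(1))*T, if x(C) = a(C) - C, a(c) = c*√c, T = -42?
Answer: 0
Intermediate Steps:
a(c) = c^(3/2)
x(C) = C^(3/2) - C
((-3*(-2 - 4))*x(1))*T = ((-3*(-2 - 4))*(1^(3/2) - 1*1))*(-42) = ((-3*(-6))*(1 - 1))*(-42) = (18*0)*(-42) = 0*(-42) = 0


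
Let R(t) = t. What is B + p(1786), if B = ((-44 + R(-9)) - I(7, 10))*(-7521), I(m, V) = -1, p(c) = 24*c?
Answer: 433956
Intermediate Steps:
B = 391092 (B = ((-44 - 9) - 1*(-1))*(-7521) = (-53 + 1)*(-7521) = -52*(-7521) = 391092)
B + p(1786) = 391092 + 24*1786 = 391092 + 42864 = 433956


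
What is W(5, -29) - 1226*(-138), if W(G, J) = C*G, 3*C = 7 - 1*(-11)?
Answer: 169218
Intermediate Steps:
C = 6 (C = (7 - 1*(-11))/3 = (7 + 11)/3 = (1/3)*18 = 6)
W(G, J) = 6*G
W(5, -29) - 1226*(-138) = 6*5 - 1226*(-138) = 30 + 169188 = 169218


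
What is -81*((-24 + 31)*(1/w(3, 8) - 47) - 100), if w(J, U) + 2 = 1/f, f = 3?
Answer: 175446/5 ≈ 35089.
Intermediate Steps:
w(J, U) = -5/3 (w(J, U) = -2 + 1/3 = -2 + ⅓ = -5/3)
-81*((-24 + 31)*(1/w(3, 8) - 47) - 100) = -81*((-24 + 31)*(1/(-5/3) - 47) - 100) = -81*(7*(-⅗ - 47) - 100) = -81*(7*(-238/5) - 100) = -81*(-1666/5 - 100) = -81*(-2166/5) = 175446/5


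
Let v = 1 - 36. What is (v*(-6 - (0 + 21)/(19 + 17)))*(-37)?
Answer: -102305/12 ≈ -8525.4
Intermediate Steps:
v = -35
(v*(-6 - (0 + 21)/(19 + 17)))*(-37) = -35*(-6 - (0 + 21)/(19 + 17))*(-37) = -35*(-6 - 21/36)*(-37) = -35*(-6 - 1*7/12)*(-37) = -35*(-6 - 7/12)*(-37) = -35*(-79/12)*(-37) = (2765/12)*(-37) = -102305/12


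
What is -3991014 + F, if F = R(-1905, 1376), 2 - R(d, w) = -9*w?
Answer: -3978628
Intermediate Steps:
R(d, w) = 2 + 9*w (R(d, w) = 2 - (-9)*w = 2 + 9*w)
F = 12386 (F = 2 + 9*1376 = 2 + 12384 = 12386)
-3991014 + F = -3991014 + 12386 = -3978628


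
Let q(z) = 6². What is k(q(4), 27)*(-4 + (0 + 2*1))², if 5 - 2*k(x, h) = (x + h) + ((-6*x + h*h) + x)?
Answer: -1214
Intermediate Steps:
q(z) = 36
k(x, h) = 5/2 + 2*x - h/2 - h²/2 (k(x, h) = 5/2 - ((x + h) + ((-6*x + h*h) + x))/2 = 5/2 - ((h + x) + ((-6*x + h²) + x))/2 = 5/2 - ((h + x) + ((h² - 6*x) + x))/2 = 5/2 - ((h + x) + (h² - 5*x))/2 = 5/2 - (h + h² - 4*x)/2 = 5/2 + (2*x - h/2 - h²/2) = 5/2 + 2*x - h/2 - h²/2)
k(q(4), 27)*(-4 + (0 + 2*1))² = (5/2 + 2*36 - ½*27 - ½*27²)*(-4 + (0 + 2*1))² = (5/2 + 72 - 27/2 - ½*729)*(-4 + (0 + 2))² = (5/2 + 72 - 27/2 - 729/2)*(-4 + 2)² = -607/2*(-2)² = -607/2*4 = -1214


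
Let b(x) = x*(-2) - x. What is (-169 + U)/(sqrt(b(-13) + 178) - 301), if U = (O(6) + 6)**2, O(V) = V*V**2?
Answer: -2111945/12912 - 49115*sqrt(217)/90384 ≈ -171.57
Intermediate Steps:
b(x) = -3*x (b(x) = -2*x - x = -3*x)
O(V) = V**3
U = 49284 (U = (6**3 + 6)**2 = (216 + 6)**2 = 222**2 = 49284)
(-169 + U)/(sqrt(b(-13) + 178) - 301) = (-169 + 49284)/(sqrt(-3*(-13) + 178) - 301) = 49115/(sqrt(39 + 178) - 301) = 49115/(sqrt(217) - 301) = 49115/(-301 + sqrt(217))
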